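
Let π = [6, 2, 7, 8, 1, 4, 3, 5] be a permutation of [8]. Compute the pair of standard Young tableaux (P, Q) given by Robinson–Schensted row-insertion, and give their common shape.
P = [1, 3, 5] / [2, 4, 8] / [6, 7];  Q = [1, 3, 4] / [2, 6, 8] / [5, 7];  common shape = (3, 3, 2)

Row-insert the values π_1, π_2, … into P one at a time, bumping the leftmost entry strictly greater than the inserted value down to the next row. The recording tableau Q records, in position (i, j), the step at which that cell was added to P.
  Insert 6 (step 1): P = [6];  Q = [1]
  Insert 2 (step 2): P = [2] / [6];  Q = [1] / [2]
  Insert 7 (step 3): P = [2, 7] / [6];  Q = [1, 3] / [2]
  Insert 8 (step 4): P = [2, 7, 8] / [6];  Q = [1, 3, 4] / [2]
  Insert 1 (step 5): P = [1, 7, 8] / [2] / [6];  Q = [1, 3, 4] / [2] / [5]
  Insert 4 (step 6): P = [1, 4, 8] / [2, 7] / [6];  Q = [1, 3, 4] / [2, 6] / [5]
  Insert 3 (step 7): P = [1, 3, 8] / [2, 4] / [6, 7];  Q = [1, 3, 4] / [2, 6] / [5, 7]
  Insert 5 (step 8): P = [1, 3, 5] / [2, 4, 8] / [6, 7];  Q = [1, 3, 4] / [2, 6, 8] / [5, 7]
Final shape: (3, 3, 2).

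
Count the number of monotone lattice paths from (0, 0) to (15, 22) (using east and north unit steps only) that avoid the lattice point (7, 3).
Number of paths = 9097790760

Total paths from (0, 0) to (15, 22): C(37, 15) = 9364199760. Paths through (7, 3): (paths (0, 0) → (7, 3)) × (paths (7, 3) → (15, 22)) = C(10, 7) · C(27, 8) = 120 · 2220075 = 266409000. Avoidance count = 9364199760 − 266409000 = 9097790760.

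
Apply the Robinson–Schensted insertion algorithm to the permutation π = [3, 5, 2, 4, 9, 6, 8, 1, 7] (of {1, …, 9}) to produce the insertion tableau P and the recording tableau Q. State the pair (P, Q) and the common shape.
P = [1, 4, 6, 7] / [2, 5, 8] / [3, 9];  Q = [1, 2, 5, 7] / [3, 4, 6] / [8, 9];  common shape = (4, 3, 2)

Row-insert the values π_1, π_2, … into P one at a time, bumping the leftmost entry strictly greater than the inserted value down to the next row. The recording tableau Q records, in position (i, j), the step at which that cell was added to P.
  Insert 3 (step 1): P = [3];  Q = [1]
  Insert 5 (step 2): P = [3, 5];  Q = [1, 2]
  Insert 2 (step 3): P = [2, 5] / [3];  Q = [1, 2] / [3]
  Insert 4 (step 4): P = [2, 4] / [3, 5];  Q = [1, 2] / [3, 4]
  Insert 9 (step 5): P = [2, 4, 9] / [3, 5];  Q = [1, 2, 5] / [3, 4]
  Insert 6 (step 6): P = [2, 4, 6] / [3, 5, 9];  Q = [1, 2, 5] / [3, 4, 6]
  Insert 8 (step 7): P = [2, 4, 6, 8] / [3, 5, 9];  Q = [1, 2, 5, 7] / [3, 4, 6]
  Insert 1 (step 8): P = [1, 4, 6, 8] / [2, 5, 9] / [3];  Q = [1, 2, 5, 7] / [3, 4, 6] / [8]
  Insert 7 (step 9): P = [1, 4, 6, 7] / [2, 5, 8] / [3, 9];  Q = [1, 2, 5, 7] / [3, 4, 6] / [8, 9]
Final shape: (4, 3, 2).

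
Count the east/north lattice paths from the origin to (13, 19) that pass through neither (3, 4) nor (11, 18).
Number of paths = 162750980

Inclusion–exclusion. Total paths: C(32, 13) = 347373600. Through P₁: C(7, 3)·C(25, 10) = 114406600. Through P₂: C(29, 11)·C(3, 2) = 103791870. Since P₁ is strictly southwest of P₂, a monotone path through both must visit P₁ then P₂; paths through both = C(7, 3)·C(22, 8)·C(3, 2) = 33575850. Avoid both = 347373600 − 114406600 − 103791870 + 33575850 = 162750980.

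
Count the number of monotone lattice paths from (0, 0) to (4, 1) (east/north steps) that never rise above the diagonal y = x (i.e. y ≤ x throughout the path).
Number of paths = 4

By the reflection principle (André's argument), the number of monotone paths to (4, 1) with n ≤ m that never go above y = x is C(5, 4) − C(5, 5) = 5 − 1 = 4.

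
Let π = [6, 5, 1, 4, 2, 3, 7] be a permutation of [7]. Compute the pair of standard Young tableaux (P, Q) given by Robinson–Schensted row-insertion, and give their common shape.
P = [1, 2, 3, 7] / [4] / [5] / [6];  Q = [1, 4, 6, 7] / [2] / [3] / [5];  common shape = (4, 1, 1, 1)

Row-insert the values π_1, π_2, … into P one at a time, bumping the leftmost entry strictly greater than the inserted value down to the next row. The recording tableau Q records, in position (i, j), the step at which that cell was added to P.
  Insert 6 (step 1): P = [6];  Q = [1]
  Insert 5 (step 2): P = [5] / [6];  Q = [1] / [2]
  Insert 1 (step 3): P = [1] / [5] / [6];  Q = [1] / [2] / [3]
  Insert 4 (step 4): P = [1, 4] / [5] / [6];  Q = [1, 4] / [2] / [3]
  Insert 2 (step 5): P = [1, 2] / [4] / [5] / [6];  Q = [1, 4] / [2] / [3] / [5]
  Insert 3 (step 6): P = [1, 2, 3] / [4] / [5] / [6];  Q = [1, 4, 6] / [2] / [3] / [5]
  Insert 7 (step 7): P = [1, 2, 3, 7] / [4] / [5] / [6];  Q = [1, 4, 6, 7] / [2] / [3] / [5]
Final shape: (4, 1, 1, 1).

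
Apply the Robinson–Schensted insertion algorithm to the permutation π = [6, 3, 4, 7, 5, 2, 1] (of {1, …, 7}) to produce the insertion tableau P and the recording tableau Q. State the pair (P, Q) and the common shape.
P = [1, 4, 5] / [2, 7] / [3] / [6];  Q = [1, 3, 4] / [2, 5] / [6] / [7];  common shape = (3, 2, 1, 1)

Row-insert the values π_1, π_2, … into P one at a time, bumping the leftmost entry strictly greater than the inserted value down to the next row. The recording tableau Q records, in position (i, j), the step at which that cell was added to P.
  Insert 6 (step 1): P = [6];  Q = [1]
  Insert 3 (step 2): P = [3] / [6];  Q = [1] / [2]
  Insert 4 (step 3): P = [3, 4] / [6];  Q = [1, 3] / [2]
  Insert 7 (step 4): P = [3, 4, 7] / [6];  Q = [1, 3, 4] / [2]
  Insert 5 (step 5): P = [3, 4, 5] / [6, 7];  Q = [1, 3, 4] / [2, 5]
  Insert 2 (step 6): P = [2, 4, 5] / [3, 7] / [6];  Q = [1, 3, 4] / [2, 5] / [6]
  Insert 1 (step 7): P = [1, 4, 5] / [2, 7] / [3] / [6];  Q = [1, 3, 4] / [2, 5] / [6] / [7]
Final shape: (3, 2, 1, 1).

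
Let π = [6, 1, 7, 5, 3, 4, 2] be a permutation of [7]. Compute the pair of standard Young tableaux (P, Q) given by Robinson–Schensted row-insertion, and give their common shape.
P = [1, 2, 4] / [3, 7] / [5] / [6];  Q = [1, 3, 6] / [2, 4] / [5] / [7];  common shape = (3, 2, 1, 1)

Row-insert the values π_1, π_2, … into P one at a time, bumping the leftmost entry strictly greater than the inserted value down to the next row. The recording tableau Q records, in position (i, j), the step at which that cell was added to P.
  Insert 6 (step 1): P = [6];  Q = [1]
  Insert 1 (step 2): P = [1] / [6];  Q = [1] / [2]
  Insert 7 (step 3): P = [1, 7] / [6];  Q = [1, 3] / [2]
  Insert 5 (step 4): P = [1, 5] / [6, 7];  Q = [1, 3] / [2, 4]
  Insert 3 (step 5): P = [1, 3] / [5, 7] / [6];  Q = [1, 3] / [2, 4] / [5]
  Insert 4 (step 6): P = [1, 3, 4] / [5, 7] / [6];  Q = [1, 3, 6] / [2, 4] / [5]
  Insert 2 (step 7): P = [1, 2, 4] / [3, 7] / [5] / [6];  Q = [1, 3, 6] / [2, 4] / [5] / [7]
Final shape: (3, 2, 1, 1).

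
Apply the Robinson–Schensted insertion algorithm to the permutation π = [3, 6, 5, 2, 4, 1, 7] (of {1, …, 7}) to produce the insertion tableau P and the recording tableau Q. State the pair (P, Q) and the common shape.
P = [1, 4, 7] / [2, 5] / [3] / [6];  Q = [1, 2, 7] / [3, 5] / [4] / [6];  common shape = (3, 2, 1, 1)

Row-insert the values π_1, π_2, … into P one at a time, bumping the leftmost entry strictly greater than the inserted value down to the next row. The recording tableau Q records, in position (i, j), the step at which that cell was added to P.
  Insert 3 (step 1): P = [3];  Q = [1]
  Insert 6 (step 2): P = [3, 6];  Q = [1, 2]
  Insert 5 (step 3): P = [3, 5] / [6];  Q = [1, 2] / [3]
  Insert 2 (step 4): P = [2, 5] / [3] / [6];  Q = [1, 2] / [3] / [4]
  Insert 4 (step 5): P = [2, 4] / [3, 5] / [6];  Q = [1, 2] / [3, 5] / [4]
  Insert 1 (step 6): P = [1, 4] / [2, 5] / [3] / [6];  Q = [1, 2] / [3, 5] / [4] / [6]
  Insert 7 (step 7): P = [1, 4, 7] / [2, 5] / [3] / [6];  Q = [1, 2, 7] / [3, 5] / [4] / [6]
Final shape: (3, 2, 1, 1).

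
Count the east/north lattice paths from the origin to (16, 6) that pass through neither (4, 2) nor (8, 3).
Number of paths = 32463

Inclusion–exclusion. Total paths: C(22, 16) = 74613. Through P₁: C(6, 4)·C(16, 12) = 27300. Through P₂: C(11, 8)·C(11, 8) = 27225. Since P₁ is strictly southwest of P₂, a monotone path through both must visit P₁ then P₂; paths through both = C(6, 4)·C(5, 4)·C(11, 8) = 12375. Avoid both = 74613 − 27300 − 27225 + 12375 = 32463.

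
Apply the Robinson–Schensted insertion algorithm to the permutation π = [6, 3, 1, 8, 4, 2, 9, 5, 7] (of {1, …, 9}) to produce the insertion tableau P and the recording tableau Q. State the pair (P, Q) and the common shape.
P = [1, 2, 5, 7] / [3, 4, 9] / [6, 8];  Q = [1, 4, 7, 9] / [2, 5, 8] / [3, 6];  common shape = (4, 3, 2)

Row-insert the values π_1, π_2, … into P one at a time, bumping the leftmost entry strictly greater than the inserted value down to the next row. The recording tableau Q records, in position (i, j), the step at which that cell was added to P.
  Insert 6 (step 1): P = [6];  Q = [1]
  Insert 3 (step 2): P = [3] / [6];  Q = [1] / [2]
  Insert 1 (step 3): P = [1] / [3] / [6];  Q = [1] / [2] / [3]
  Insert 8 (step 4): P = [1, 8] / [3] / [6];  Q = [1, 4] / [2] / [3]
  Insert 4 (step 5): P = [1, 4] / [3, 8] / [6];  Q = [1, 4] / [2, 5] / [3]
  Insert 2 (step 6): P = [1, 2] / [3, 4] / [6, 8];  Q = [1, 4] / [2, 5] / [3, 6]
  Insert 9 (step 7): P = [1, 2, 9] / [3, 4] / [6, 8];  Q = [1, 4, 7] / [2, 5] / [3, 6]
  Insert 5 (step 8): P = [1, 2, 5] / [3, 4, 9] / [6, 8];  Q = [1, 4, 7] / [2, 5, 8] / [3, 6]
  Insert 7 (step 9): P = [1, 2, 5, 7] / [3, 4, 9] / [6, 8];  Q = [1, 4, 7, 9] / [2, 5, 8] / [3, 6]
Final shape: (4, 3, 2).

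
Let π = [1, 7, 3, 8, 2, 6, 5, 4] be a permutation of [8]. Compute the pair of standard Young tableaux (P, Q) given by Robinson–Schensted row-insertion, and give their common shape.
P = [1, 2, 4] / [3, 5] / [6, 8] / [7];  Q = [1, 2, 4] / [3, 6] / [5, 7] / [8];  common shape = (3, 2, 2, 1)

Row-insert the values π_1, π_2, … into P one at a time, bumping the leftmost entry strictly greater than the inserted value down to the next row. The recording tableau Q records, in position (i, j), the step at which that cell was added to P.
  Insert 1 (step 1): P = [1];  Q = [1]
  Insert 7 (step 2): P = [1, 7];  Q = [1, 2]
  Insert 3 (step 3): P = [1, 3] / [7];  Q = [1, 2] / [3]
  Insert 8 (step 4): P = [1, 3, 8] / [7];  Q = [1, 2, 4] / [3]
  Insert 2 (step 5): P = [1, 2, 8] / [3] / [7];  Q = [1, 2, 4] / [3] / [5]
  Insert 6 (step 6): P = [1, 2, 6] / [3, 8] / [7];  Q = [1, 2, 4] / [3, 6] / [5]
  Insert 5 (step 7): P = [1, 2, 5] / [3, 6] / [7, 8];  Q = [1, 2, 4] / [3, 6] / [5, 7]
  Insert 4 (step 8): P = [1, 2, 4] / [3, 5] / [6, 8] / [7];  Q = [1, 2, 4] / [3, 6] / [5, 7] / [8]
Final shape: (3, 2, 2, 1).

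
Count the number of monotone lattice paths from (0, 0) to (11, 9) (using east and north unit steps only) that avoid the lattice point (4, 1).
Number of paths = 135785

Total paths from (0, 0) to (11, 9): C(20, 11) = 167960. Paths through (4, 1): (paths (0, 0) → (4, 1)) × (paths (4, 1) → (11, 9)) = C(5, 4) · C(15, 7) = 5 · 6435 = 32175. Avoidance count = 167960 − 32175 = 135785.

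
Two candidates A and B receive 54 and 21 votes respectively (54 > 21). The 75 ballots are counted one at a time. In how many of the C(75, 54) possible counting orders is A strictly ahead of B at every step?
Strict-lead orderings = 925555503026503448

Total orderings of the 75 votes with 54 for A: C(75, 54) = 2103535234151144200. By the Bertrand ballot formula (Cycle Lemma / reflection principle), the number of orderings in which A is strictly ahead of B throughout is (p − q)/(p + q) · C(p + q, p) = (54 − 21)/(54 + 21) · 2103535234151144200 = 925555503026503448.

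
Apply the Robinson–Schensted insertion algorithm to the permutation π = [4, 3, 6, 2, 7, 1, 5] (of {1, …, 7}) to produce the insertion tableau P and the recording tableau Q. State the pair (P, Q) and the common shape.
P = [1, 5, 7] / [2, 6] / [3] / [4];  Q = [1, 3, 5] / [2, 7] / [4] / [6];  common shape = (3, 2, 1, 1)

Row-insert the values π_1, π_2, … into P one at a time, bumping the leftmost entry strictly greater than the inserted value down to the next row. The recording tableau Q records, in position (i, j), the step at which that cell was added to P.
  Insert 4 (step 1): P = [4];  Q = [1]
  Insert 3 (step 2): P = [3] / [4];  Q = [1] / [2]
  Insert 6 (step 3): P = [3, 6] / [4];  Q = [1, 3] / [2]
  Insert 2 (step 4): P = [2, 6] / [3] / [4];  Q = [1, 3] / [2] / [4]
  Insert 7 (step 5): P = [2, 6, 7] / [3] / [4];  Q = [1, 3, 5] / [2] / [4]
  Insert 1 (step 6): P = [1, 6, 7] / [2] / [3] / [4];  Q = [1, 3, 5] / [2] / [4] / [6]
  Insert 5 (step 7): P = [1, 5, 7] / [2, 6] / [3] / [4];  Q = [1, 3, 5] / [2, 7] / [4] / [6]
Final shape: (3, 2, 1, 1).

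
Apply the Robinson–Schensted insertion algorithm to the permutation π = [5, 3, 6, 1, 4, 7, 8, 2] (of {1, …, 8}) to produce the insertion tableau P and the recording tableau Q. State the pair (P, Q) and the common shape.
P = [1, 2, 7, 8] / [3, 4] / [5, 6];  Q = [1, 3, 6, 7] / [2, 5] / [4, 8];  common shape = (4, 2, 2)

Row-insert the values π_1, π_2, … into P one at a time, bumping the leftmost entry strictly greater than the inserted value down to the next row. The recording tableau Q records, in position (i, j), the step at which that cell was added to P.
  Insert 5 (step 1): P = [5];  Q = [1]
  Insert 3 (step 2): P = [3] / [5];  Q = [1] / [2]
  Insert 6 (step 3): P = [3, 6] / [5];  Q = [1, 3] / [2]
  Insert 1 (step 4): P = [1, 6] / [3] / [5];  Q = [1, 3] / [2] / [4]
  Insert 4 (step 5): P = [1, 4] / [3, 6] / [5];  Q = [1, 3] / [2, 5] / [4]
  Insert 7 (step 6): P = [1, 4, 7] / [3, 6] / [5];  Q = [1, 3, 6] / [2, 5] / [4]
  Insert 8 (step 7): P = [1, 4, 7, 8] / [3, 6] / [5];  Q = [1, 3, 6, 7] / [2, 5] / [4]
  Insert 2 (step 8): P = [1, 2, 7, 8] / [3, 4] / [5, 6];  Q = [1, 3, 6, 7] / [2, 5] / [4, 8]
Final shape: (4, 2, 2).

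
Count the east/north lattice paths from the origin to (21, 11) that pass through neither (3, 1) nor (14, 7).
Number of paths = 54495960

Inclusion–exclusion. Total paths: C(32, 21) = 129024480. Through P₁: C(4, 3)·C(28, 18) = 52492440. Through P₂: C(21, 14)·C(11, 7) = 38372400. Since P₁ is strictly southwest of P₂, a monotone path through both must visit P₁ then P₂; paths through both = C(4, 3)·C(17, 11)·C(11, 7) = 16336320. Avoid both = 129024480 − 52492440 − 38372400 + 16336320 = 54495960.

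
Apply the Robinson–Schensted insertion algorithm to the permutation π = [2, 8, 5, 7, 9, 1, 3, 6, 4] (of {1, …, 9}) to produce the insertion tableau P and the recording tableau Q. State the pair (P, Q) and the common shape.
P = [1, 3, 4, 9] / [2, 5, 6] / [7] / [8];  Q = [1, 2, 4, 5] / [3, 7, 8] / [6] / [9];  common shape = (4, 3, 1, 1)

Row-insert the values π_1, π_2, … into P one at a time, bumping the leftmost entry strictly greater than the inserted value down to the next row. The recording tableau Q records, in position (i, j), the step at which that cell was added to P.
  Insert 2 (step 1): P = [2];  Q = [1]
  Insert 8 (step 2): P = [2, 8];  Q = [1, 2]
  Insert 5 (step 3): P = [2, 5] / [8];  Q = [1, 2] / [3]
  Insert 7 (step 4): P = [2, 5, 7] / [8];  Q = [1, 2, 4] / [3]
  Insert 9 (step 5): P = [2, 5, 7, 9] / [8];  Q = [1, 2, 4, 5] / [3]
  Insert 1 (step 6): P = [1, 5, 7, 9] / [2] / [8];  Q = [1, 2, 4, 5] / [3] / [6]
  Insert 3 (step 7): P = [1, 3, 7, 9] / [2, 5] / [8];  Q = [1, 2, 4, 5] / [3, 7] / [6]
  Insert 6 (step 8): P = [1, 3, 6, 9] / [2, 5, 7] / [8];  Q = [1, 2, 4, 5] / [3, 7, 8] / [6]
  Insert 4 (step 9): P = [1, 3, 4, 9] / [2, 5, 6] / [7] / [8];  Q = [1, 2, 4, 5] / [3, 7, 8] / [6] / [9]
Final shape: (4, 3, 1, 1).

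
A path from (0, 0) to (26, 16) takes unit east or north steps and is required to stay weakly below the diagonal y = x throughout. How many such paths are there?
Number of paths = 67837293986

By the reflection principle (André's argument), the number of monotone paths to (26, 16) with n ≤ m that never go above y = x is C(42, 26) − C(42, 27) = 166509721602 − 98672427616 = 67837293986.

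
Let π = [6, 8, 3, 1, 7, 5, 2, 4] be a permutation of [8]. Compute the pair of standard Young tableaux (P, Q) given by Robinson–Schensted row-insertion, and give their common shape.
P = [1, 2, 4] / [3, 5] / [6, 7] / [8];  Q = [1, 2, 8] / [3, 5] / [4, 6] / [7];  common shape = (3, 2, 2, 1)

Row-insert the values π_1, π_2, … into P one at a time, bumping the leftmost entry strictly greater than the inserted value down to the next row. The recording tableau Q records, in position (i, j), the step at which that cell was added to P.
  Insert 6 (step 1): P = [6];  Q = [1]
  Insert 8 (step 2): P = [6, 8];  Q = [1, 2]
  Insert 3 (step 3): P = [3, 8] / [6];  Q = [1, 2] / [3]
  Insert 1 (step 4): P = [1, 8] / [3] / [6];  Q = [1, 2] / [3] / [4]
  Insert 7 (step 5): P = [1, 7] / [3, 8] / [6];  Q = [1, 2] / [3, 5] / [4]
  Insert 5 (step 6): P = [1, 5] / [3, 7] / [6, 8];  Q = [1, 2] / [3, 5] / [4, 6]
  Insert 2 (step 7): P = [1, 2] / [3, 5] / [6, 7] / [8];  Q = [1, 2] / [3, 5] / [4, 6] / [7]
  Insert 4 (step 8): P = [1, 2, 4] / [3, 5] / [6, 7] / [8];  Q = [1, 2, 8] / [3, 5] / [4, 6] / [7]
Final shape: (3, 2, 2, 1).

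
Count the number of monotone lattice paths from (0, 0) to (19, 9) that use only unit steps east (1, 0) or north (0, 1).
Number of paths = 6906900

A monotone lattice path from (0, 0) to (19, 9) consists of 19 east steps and 9 north steps in some order, so it is determined by which 19 of the 28 steps are east. The count is C(28, 19) = 6906900.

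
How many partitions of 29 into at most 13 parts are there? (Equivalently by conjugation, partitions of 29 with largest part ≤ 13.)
p(29, parts ≤ 13) = 3882

Use the recurrence p(n, m) = p(n, m−1) + p(n−m, m): either the largest part is < m (count p(n, m−1)) or the largest part is exactly m (remove one copy of m, count p(n−m, m)). With p(0, ·) = 1 this gives p(29, parts ≤ 13) = 3882. (By conjugating Young diagrams, this also counts partitions of 29 into at most 13 parts.)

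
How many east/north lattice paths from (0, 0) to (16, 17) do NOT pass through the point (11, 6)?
Number of paths = 1112744742

Total paths from (0, 0) to (16, 17): C(33, 16) = 1166803110. Paths through (11, 6): (paths (0, 0) → (11, 6)) × (paths (11, 6) → (16, 17)) = C(17, 11) · C(16, 5) = 12376 · 4368 = 54058368. Avoidance count = 1166803110 − 54058368 = 1112744742.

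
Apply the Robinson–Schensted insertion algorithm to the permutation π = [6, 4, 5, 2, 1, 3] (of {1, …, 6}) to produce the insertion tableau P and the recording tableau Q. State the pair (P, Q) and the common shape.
P = [1, 3] / [2, 5] / [4] / [6];  Q = [1, 3] / [2, 6] / [4] / [5];  common shape = (2, 2, 1, 1)

Row-insert the values π_1, π_2, … into P one at a time, bumping the leftmost entry strictly greater than the inserted value down to the next row. The recording tableau Q records, in position (i, j), the step at which that cell was added to P.
  Insert 6 (step 1): P = [6];  Q = [1]
  Insert 4 (step 2): P = [4] / [6];  Q = [1] / [2]
  Insert 5 (step 3): P = [4, 5] / [6];  Q = [1, 3] / [2]
  Insert 2 (step 4): P = [2, 5] / [4] / [6];  Q = [1, 3] / [2] / [4]
  Insert 1 (step 5): P = [1, 5] / [2] / [4] / [6];  Q = [1, 3] / [2] / [4] / [5]
  Insert 3 (step 6): P = [1, 3] / [2, 5] / [4] / [6];  Q = [1, 3] / [2, 6] / [4] / [5]
Final shape: (2, 2, 1, 1).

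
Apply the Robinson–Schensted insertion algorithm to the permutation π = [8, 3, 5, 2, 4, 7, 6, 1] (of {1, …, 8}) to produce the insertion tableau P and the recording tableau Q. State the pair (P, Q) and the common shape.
P = [1, 4, 6] / [2, 5, 7] / [3] / [8];  Q = [1, 3, 6] / [2, 5, 7] / [4] / [8];  common shape = (3, 3, 1, 1)

Row-insert the values π_1, π_2, … into P one at a time, bumping the leftmost entry strictly greater than the inserted value down to the next row. The recording tableau Q records, in position (i, j), the step at which that cell was added to P.
  Insert 8 (step 1): P = [8];  Q = [1]
  Insert 3 (step 2): P = [3] / [8];  Q = [1] / [2]
  Insert 5 (step 3): P = [3, 5] / [8];  Q = [1, 3] / [2]
  Insert 2 (step 4): P = [2, 5] / [3] / [8];  Q = [1, 3] / [2] / [4]
  Insert 4 (step 5): P = [2, 4] / [3, 5] / [8];  Q = [1, 3] / [2, 5] / [4]
  Insert 7 (step 6): P = [2, 4, 7] / [3, 5] / [8];  Q = [1, 3, 6] / [2, 5] / [4]
  Insert 6 (step 7): P = [2, 4, 6] / [3, 5, 7] / [8];  Q = [1, 3, 6] / [2, 5, 7] / [4]
  Insert 1 (step 8): P = [1, 4, 6] / [2, 5, 7] / [3] / [8];  Q = [1, 3, 6] / [2, 5, 7] / [4] / [8]
Final shape: (3, 3, 1, 1).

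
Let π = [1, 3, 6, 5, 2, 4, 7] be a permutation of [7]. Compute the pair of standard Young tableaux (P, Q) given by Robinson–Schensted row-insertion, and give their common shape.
P = [1, 2, 4, 7] / [3, 5] / [6];  Q = [1, 2, 3, 7] / [4, 6] / [5];  common shape = (4, 2, 1)

Row-insert the values π_1, π_2, … into P one at a time, bumping the leftmost entry strictly greater than the inserted value down to the next row. The recording tableau Q records, in position (i, j), the step at which that cell was added to P.
  Insert 1 (step 1): P = [1];  Q = [1]
  Insert 3 (step 2): P = [1, 3];  Q = [1, 2]
  Insert 6 (step 3): P = [1, 3, 6];  Q = [1, 2, 3]
  Insert 5 (step 4): P = [1, 3, 5] / [6];  Q = [1, 2, 3] / [4]
  Insert 2 (step 5): P = [1, 2, 5] / [3] / [6];  Q = [1, 2, 3] / [4] / [5]
  Insert 4 (step 6): P = [1, 2, 4] / [3, 5] / [6];  Q = [1, 2, 3] / [4, 6] / [5]
  Insert 7 (step 7): P = [1, 2, 4, 7] / [3, 5] / [6];  Q = [1, 2, 3, 7] / [4, 6] / [5]
Final shape: (4, 2, 1).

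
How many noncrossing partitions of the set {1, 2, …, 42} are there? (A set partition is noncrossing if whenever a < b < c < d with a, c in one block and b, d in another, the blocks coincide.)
C_42 = 39044429911904443959240

These noncrossing partitions are counted by the Catalan number C_n = (1/(n + 1)) · C(2n, n). For n = 42: C_42 = (1/43) · C(84, 42) = 1678910486211891090247320/43 = 39044429911904443959240.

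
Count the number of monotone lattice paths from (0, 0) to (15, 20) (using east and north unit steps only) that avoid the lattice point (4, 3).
Number of paths = 2496346860

Total paths from (0, 0) to (15, 20): C(35, 15) = 3247943160. Paths through (4, 3): (paths (0, 0) → (4, 3)) × (paths (4, 3) → (15, 20)) = C(7, 4) · C(28, 11) = 35 · 21474180 = 751596300. Avoidance count = 3247943160 − 751596300 = 2496346860.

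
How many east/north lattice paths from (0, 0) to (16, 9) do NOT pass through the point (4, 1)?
Number of paths = 1413125

Total paths from (0, 0) to (16, 9): C(25, 16) = 2042975. Paths through (4, 1): (paths (0, 0) → (4, 1)) × (paths (4, 1) → (16, 9)) = C(5, 4) · C(20, 12) = 5 · 125970 = 629850. Avoidance count = 2042975 − 629850 = 1413125.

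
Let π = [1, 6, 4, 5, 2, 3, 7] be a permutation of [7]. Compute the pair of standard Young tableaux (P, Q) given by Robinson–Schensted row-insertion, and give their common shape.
P = [1, 2, 3, 7] / [4, 5] / [6];  Q = [1, 2, 4, 7] / [3, 6] / [5];  common shape = (4, 2, 1)

Row-insert the values π_1, π_2, … into P one at a time, bumping the leftmost entry strictly greater than the inserted value down to the next row. The recording tableau Q records, in position (i, j), the step at which that cell was added to P.
  Insert 1 (step 1): P = [1];  Q = [1]
  Insert 6 (step 2): P = [1, 6];  Q = [1, 2]
  Insert 4 (step 3): P = [1, 4] / [6];  Q = [1, 2] / [3]
  Insert 5 (step 4): P = [1, 4, 5] / [6];  Q = [1, 2, 4] / [3]
  Insert 2 (step 5): P = [1, 2, 5] / [4] / [6];  Q = [1, 2, 4] / [3] / [5]
  Insert 3 (step 6): P = [1, 2, 3] / [4, 5] / [6];  Q = [1, 2, 4] / [3, 6] / [5]
  Insert 7 (step 7): P = [1, 2, 3, 7] / [4, 5] / [6];  Q = [1, 2, 4, 7] / [3, 6] / [5]
Final shape: (4, 2, 1).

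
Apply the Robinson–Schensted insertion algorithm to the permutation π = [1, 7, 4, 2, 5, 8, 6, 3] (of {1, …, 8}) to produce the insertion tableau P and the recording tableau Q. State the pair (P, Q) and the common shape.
P = [1, 2, 3, 6] / [4, 5] / [7, 8];  Q = [1, 2, 5, 6] / [3, 7] / [4, 8];  common shape = (4, 2, 2)

Row-insert the values π_1, π_2, … into P one at a time, bumping the leftmost entry strictly greater than the inserted value down to the next row. The recording tableau Q records, in position (i, j), the step at which that cell was added to P.
  Insert 1 (step 1): P = [1];  Q = [1]
  Insert 7 (step 2): P = [1, 7];  Q = [1, 2]
  Insert 4 (step 3): P = [1, 4] / [7];  Q = [1, 2] / [3]
  Insert 2 (step 4): P = [1, 2] / [4] / [7];  Q = [1, 2] / [3] / [4]
  Insert 5 (step 5): P = [1, 2, 5] / [4] / [7];  Q = [1, 2, 5] / [3] / [4]
  Insert 8 (step 6): P = [1, 2, 5, 8] / [4] / [7];  Q = [1, 2, 5, 6] / [3] / [4]
  Insert 6 (step 7): P = [1, 2, 5, 6] / [4, 8] / [7];  Q = [1, 2, 5, 6] / [3, 7] / [4]
  Insert 3 (step 8): P = [1, 2, 3, 6] / [4, 5] / [7, 8];  Q = [1, 2, 5, 6] / [3, 7] / [4, 8]
Final shape: (4, 2, 2).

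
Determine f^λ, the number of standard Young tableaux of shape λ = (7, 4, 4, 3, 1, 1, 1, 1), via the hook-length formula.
# SYT of shape (7, 4, 4, 3, 1, 1, 1, 1) = 2133931800

Hook-length formula: f^λ = n! / Π hook(c), product over all cells c of the Young diagram. For λ = (7, 4, 4, 3, 1, 1, 1, 1), n = 22 boxes. Hook lengths by row (left-to-right, top-to-bottom): [14, 9, 8, 6, 3, 2, 1]; [10, 5, 4, 2]; [9, 4, 3, 1]; [7, 2, 1]; [4]; [3]; [2]; [1]. Product of hooks = 526727577600. So f^λ = 22! / 526727577600 = 1124000727777607680000 / 526727577600 = 2133931800.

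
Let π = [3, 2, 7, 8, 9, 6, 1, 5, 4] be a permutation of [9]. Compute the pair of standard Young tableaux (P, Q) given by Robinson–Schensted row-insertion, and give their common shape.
P = [1, 4, 8, 9] / [2, 5] / [3, 6] / [7];  Q = [1, 3, 4, 5] / [2, 6] / [7, 8] / [9];  common shape = (4, 2, 2, 1)

Row-insert the values π_1, π_2, … into P one at a time, bumping the leftmost entry strictly greater than the inserted value down to the next row. The recording tableau Q records, in position (i, j), the step at which that cell was added to P.
  Insert 3 (step 1): P = [3];  Q = [1]
  Insert 2 (step 2): P = [2] / [3];  Q = [1] / [2]
  Insert 7 (step 3): P = [2, 7] / [3];  Q = [1, 3] / [2]
  Insert 8 (step 4): P = [2, 7, 8] / [3];  Q = [1, 3, 4] / [2]
  Insert 9 (step 5): P = [2, 7, 8, 9] / [3];  Q = [1, 3, 4, 5] / [2]
  Insert 6 (step 6): P = [2, 6, 8, 9] / [3, 7];  Q = [1, 3, 4, 5] / [2, 6]
  Insert 1 (step 7): P = [1, 6, 8, 9] / [2, 7] / [3];  Q = [1, 3, 4, 5] / [2, 6] / [7]
  Insert 5 (step 8): P = [1, 5, 8, 9] / [2, 6] / [3, 7];  Q = [1, 3, 4, 5] / [2, 6] / [7, 8]
  Insert 4 (step 9): P = [1, 4, 8, 9] / [2, 5] / [3, 6] / [7];  Q = [1, 3, 4, 5] / [2, 6] / [7, 8] / [9]
Final shape: (4, 2, 2, 1).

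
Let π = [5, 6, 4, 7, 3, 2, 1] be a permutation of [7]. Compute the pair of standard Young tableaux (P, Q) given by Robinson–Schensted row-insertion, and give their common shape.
P = [1, 6, 7] / [2] / [3] / [4] / [5];  Q = [1, 2, 4] / [3] / [5] / [6] / [7];  common shape = (3, 1, 1, 1, 1)

Row-insert the values π_1, π_2, … into P one at a time, bumping the leftmost entry strictly greater than the inserted value down to the next row. The recording tableau Q records, in position (i, j), the step at which that cell was added to P.
  Insert 5 (step 1): P = [5];  Q = [1]
  Insert 6 (step 2): P = [5, 6];  Q = [1, 2]
  Insert 4 (step 3): P = [4, 6] / [5];  Q = [1, 2] / [3]
  Insert 7 (step 4): P = [4, 6, 7] / [5];  Q = [1, 2, 4] / [3]
  Insert 3 (step 5): P = [3, 6, 7] / [4] / [5];  Q = [1, 2, 4] / [3] / [5]
  Insert 2 (step 6): P = [2, 6, 7] / [3] / [4] / [5];  Q = [1, 2, 4] / [3] / [5] / [6]
  Insert 1 (step 7): P = [1, 6, 7] / [2] / [3] / [4] / [5];  Q = [1, 2, 4] / [3] / [5] / [6] / [7]
Final shape: (3, 1, 1, 1, 1).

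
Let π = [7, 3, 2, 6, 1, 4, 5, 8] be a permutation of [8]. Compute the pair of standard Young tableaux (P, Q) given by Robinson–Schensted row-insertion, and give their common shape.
P = [1, 4, 5, 8] / [2, 6] / [3] / [7];  Q = [1, 4, 7, 8] / [2, 6] / [3] / [5];  common shape = (4, 2, 1, 1)

Row-insert the values π_1, π_2, … into P one at a time, bumping the leftmost entry strictly greater than the inserted value down to the next row. The recording tableau Q records, in position (i, j), the step at which that cell was added to P.
  Insert 7 (step 1): P = [7];  Q = [1]
  Insert 3 (step 2): P = [3] / [7];  Q = [1] / [2]
  Insert 2 (step 3): P = [2] / [3] / [7];  Q = [1] / [2] / [3]
  Insert 6 (step 4): P = [2, 6] / [3] / [7];  Q = [1, 4] / [2] / [3]
  Insert 1 (step 5): P = [1, 6] / [2] / [3] / [7];  Q = [1, 4] / [2] / [3] / [5]
  Insert 4 (step 6): P = [1, 4] / [2, 6] / [3] / [7];  Q = [1, 4] / [2, 6] / [3] / [5]
  Insert 5 (step 7): P = [1, 4, 5] / [2, 6] / [3] / [7];  Q = [1, 4, 7] / [2, 6] / [3] / [5]
  Insert 8 (step 8): P = [1, 4, 5, 8] / [2, 6] / [3] / [7];  Q = [1, 4, 7, 8] / [2, 6] / [3] / [5]
Final shape: (4, 2, 1, 1).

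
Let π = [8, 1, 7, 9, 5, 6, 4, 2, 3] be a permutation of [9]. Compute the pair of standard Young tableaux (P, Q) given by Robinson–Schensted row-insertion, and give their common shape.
P = [1, 2, 3] / [4, 6] / [5, 9] / [7] / [8];  Q = [1, 3, 4] / [2, 6] / [5, 9] / [7] / [8];  common shape = (3, 2, 2, 1, 1)

Row-insert the values π_1, π_2, … into P one at a time, bumping the leftmost entry strictly greater than the inserted value down to the next row. The recording tableau Q records, in position (i, j), the step at which that cell was added to P.
  Insert 8 (step 1): P = [8];  Q = [1]
  Insert 1 (step 2): P = [1] / [8];  Q = [1] / [2]
  Insert 7 (step 3): P = [1, 7] / [8];  Q = [1, 3] / [2]
  Insert 9 (step 4): P = [1, 7, 9] / [8];  Q = [1, 3, 4] / [2]
  Insert 5 (step 5): P = [1, 5, 9] / [7] / [8];  Q = [1, 3, 4] / [2] / [5]
  Insert 6 (step 6): P = [1, 5, 6] / [7, 9] / [8];  Q = [1, 3, 4] / [2, 6] / [5]
  Insert 4 (step 7): P = [1, 4, 6] / [5, 9] / [7] / [8];  Q = [1, 3, 4] / [2, 6] / [5] / [7]
  Insert 2 (step 8): P = [1, 2, 6] / [4, 9] / [5] / [7] / [8];  Q = [1, 3, 4] / [2, 6] / [5] / [7] / [8]
  Insert 3 (step 9): P = [1, 2, 3] / [4, 6] / [5, 9] / [7] / [8];  Q = [1, 3, 4] / [2, 6] / [5, 9] / [7] / [8]
Final shape: (3, 2, 2, 1, 1).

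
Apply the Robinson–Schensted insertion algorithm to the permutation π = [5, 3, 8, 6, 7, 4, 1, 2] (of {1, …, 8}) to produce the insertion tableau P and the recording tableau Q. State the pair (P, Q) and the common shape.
P = [1, 2, 7] / [3, 4] / [5, 6] / [8];  Q = [1, 3, 5] / [2, 4] / [6, 8] / [7];  common shape = (3, 2, 2, 1)

Row-insert the values π_1, π_2, … into P one at a time, bumping the leftmost entry strictly greater than the inserted value down to the next row. The recording tableau Q records, in position (i, j), the step at which that cell was added to P.
  Insert 5 (step 1): P = [5];  Q = [1]
  Insert 3 (step 2): P = [3] / [5];  Q = [1] / [2]
  Insert 8 (step 3): P = [3, 8] / [5];  Q = [1, 3] / [2]
  Insert 6 (step 4): P = [3, 6] / [5, 8];  Q = [1, 3] / [2, 4]
  Insert 7 (step 5): P = [3, 6, 7] / [5, 8];  Q = [1, 3, 5] / [2, 4]
  Insert 4 (step 6): P = [3, 4, 7] / [5, 6] / [8];  Q = [1, 3, 5] / [2, 4] / [6]
  Insert 1 (step 7): P = [1, 4, 7] / [3, 6] / [5] / [8];  Q = [1, 3, 5] / [2, 4] / [6] / [7]
  Insert 2 (step 8): P = [1, 2, 7] / [3, 4] / [5, 6] / [8];  Q = [1, 3, 5] / [2, 4] / [6, 8] / [7]
Final shape: (3, 2, 2, 1).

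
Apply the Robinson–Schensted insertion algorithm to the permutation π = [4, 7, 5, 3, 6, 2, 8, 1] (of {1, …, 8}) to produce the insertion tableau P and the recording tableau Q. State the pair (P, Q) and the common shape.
P = [1, 5, 6, 8] / [2] / [3] / [4] / [7];  Q = [1, 2, 5, 7] / [3] / [4] / [6] / [8];  common shape = (4, 1, 1, 1, 1)

Row-insert the values π_1, π_2, … into P one at a time, bumping the leftmost entry strictly greater than the inserted value down to the next row. The recording tableau Q records, in position (i, j), the step at which that cell was added to P.
  Insert 4 (step 1): P = [4];  Q = [1]
  Insert 7 (step 2): P = [4, 7];  Q = [1, 2]
  Insert 5 (step 3): P = [4, 5] / [7];  Q = [1, 2] / [3]
  Insert 3 (step 4): P = [3, 5] / [4] / [7];  Q = [1, 2] / [3] / [4]
  Insert 6 (step 5): P = [3, 5, 6] / [4] / [7];  Q = [1, 2, 5] / [3] / [4]
  Insert 2 (step 6): P = [2, 5, 6] / [3] / [4] / [7];  Q = [1, 2, 5] / [3] / [4] / [6]
  Insert 8 (step 7): P = [2, 5, 6, 8] / [3] / [4] / [7];  Q = [1, 2, 5, 7] / [3] / [4] / [6]
  Insert 1 (step 8): P = [1, 5, 6, 8] / [2] / [3] / [4] / [7];  Q = [1, 2, 5, 7] / [3] / [4] / [6] / [8]
Final shape: (4, 1, 1, 1, 1).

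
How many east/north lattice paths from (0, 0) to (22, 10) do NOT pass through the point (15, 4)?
Number of paths = 57861024

Total paths from (0, 0) to (22, 10): C(32, 22) = 64512240. Paths through (15, 4): (paths (0, 0) → (15, 4)) × (paths (15, 4) → (22, 10)) = C(19, 15) · C(13, 7) = 3876 · 1716 = 6651216. Avoidance count = 64512240 − 6651216 = 57861024.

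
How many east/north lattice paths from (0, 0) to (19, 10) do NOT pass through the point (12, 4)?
Number of paths = 16906890

Total paths from (0, 0) to (19, 10): C(29, 19) = 20030010. Paths through (12, 4): (paths (0, 0) → (12, 4)) × (paths (12, 4) → (19, 10)) = C(16, 12) · C(13, 7) = 1820 · 1716 = 3123120. Avoidance count = 20030010 − 3123120 = 16906890.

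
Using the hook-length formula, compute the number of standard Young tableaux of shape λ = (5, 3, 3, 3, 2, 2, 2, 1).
# SYT of shape (5, 3, 3, 3, 2, 2, 2, 1) = 155195040

Hook-length formula: f^λ = n! / Π hook(c), product over all cells c of the Young diagram. For λ = (5, 3, 3, 3, 2, 2, 2, 1), n = 21 boxes. Hook lengths by row (left-to-right, top-to-bottom): [12, 10, 6, 2, 1]; [9, 7, 3]; [8, 6, 2]; [7, 5, 1]; [5, 3]; [4, 2]; [3, 1]; [1]. Product of hooks = 329204736000. So f^λ = 21! / 329204736000 = 51090942171709440000 / 329204736000 = 155195040.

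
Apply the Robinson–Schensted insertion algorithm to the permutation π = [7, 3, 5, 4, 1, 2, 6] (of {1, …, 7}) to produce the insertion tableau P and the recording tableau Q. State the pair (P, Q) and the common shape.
P = [1, 2, 6] / [3, 4] / [5] / [7];  Q = [1, 3, 7] / [2, 6] / [4] / [5];  common shape = (3, 2, 1, 1)

Row-insert the values π_1, π_2, … into P one at a time, bumping the leftmost entry strictly greater than the inserted value down to the next row. The recording tableau Q records, in position (i, j), the step at which that cell was added to P.
  Insert 7 (step 1): P = [7];  Q = [1]
  Insert 3 (step 2): P = [3] / [7];  Q = [1] / [2]
  Insert 5 (step 3): P = [3, 5] / [7];  Q = [1, 3] / [2]
  Insert 4 (step 4): P = [3, 4] / [5] / [7];  Q = [1, 3] / [2] / [4]
  Insert 1 (step 5): P = [1, 4] / [3] / [5] / [7];  Q = [1, 3] / [2] / [4] / [5]
  Insert 2 (step 6): P = [1, 2] / [3, 4] / [5] / [7];  Q = [1, 3] / [2, 6] / [4] / [5]
  Insert 6 (step 7): P = [1, 2, 6] / [3, 4] / [5] / [7];  Q = [1, 3, 7] / [2, 6] / [4] / [5]
Final shape: (3, 2, 1, 1).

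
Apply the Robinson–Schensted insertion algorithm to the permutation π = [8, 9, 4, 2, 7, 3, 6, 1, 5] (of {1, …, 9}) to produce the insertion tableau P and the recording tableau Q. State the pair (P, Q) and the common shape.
P = [1, 3, 5] / [2, 6] / [4, 7] / [8, 9];  Q = [1, 2, 7] / [3, 5] / [4, 6] / [8, 9];  common shape = (3, 2, 2, 2)

Row-insert the values π_1, π_2, … into P one at a time, bumping the leftmost entry strictly greater than the inserted value down to the next row. The recording tableau Q records, in position (i, j), the step at which that cell was added to P.
  Insert 8 (step 1): P = [8];  Q = [1]
  Insert 9 (step 2): P = [8, 9];  Q = [1, 2]
  Insert 4 (step 3): P = [4, 9] / [8];  Q = [1, 2] / [3]
  Insert 2 (step 4): P = [2, 9] / [4] / [8];  Q = [1, 2] / [3] / [4]
  Insert 7 (step 5): P = [2, 7] / [4, 9] / [8];  Q = [1, 2] / [3, 5] / [4]
  Insert 3 (step 6): P = [2, 3] / [4, 7] / [8, 9];  Q = [1, 2] / [3, 5] / [4, 6]
  Insert 6 (step 7): P = [2, 3, 6] / [4, 7] / [8, 9];  Q = [1, 2, 7] / [3, 5] / [4, 6]
  Insert 1 (step 8): P = [1, 3, 6] / [2, 7] / [4, 9] / [8];  Q = [1, 2, 7] / [3, 5] / [4, 6] / [8]
  Insert 5 (step 9): P = [1, 3, 5] / [2, 6] / [4, 7] / [8, 9];  Q = [1, 2, 7] / [3, 5] / [4, 6] / [8, 9]
Final shape: (3, 2, 2, 2).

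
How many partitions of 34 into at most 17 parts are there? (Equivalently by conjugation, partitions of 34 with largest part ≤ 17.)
p(34, parts ≤ 17) = 11395

Use the recurrence p(n, m) = p(n, m−1) + p(n−m, m): either the largest part is < m (count p(n, m−1)) or the largest part is exactly m (remove one copy of m, count p(n−m, m)). With p(0, ·) = 1 this gives p(34, parts ≤ 17) = 11395. (By conjugating Young diagrams, this also counts partitions of 34 into at most 17 parts.)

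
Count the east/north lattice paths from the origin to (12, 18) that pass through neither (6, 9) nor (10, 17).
Number of paths = 43566770

Inclusion–exclusion. Total paths: C(30, 12) = 86493225. Through P₁: C(15, 6)·C(15, 6) = 25050025. Through P₂: C(27, 10)·C(3, 2) = 25308855. Since P₁ is strictly southwest of P₂, a monotone path through both must visit P₁ then P₂; paths through both = C(15, 6)·C(12, 4)·C(3, 2) = 7432425. Avoid both = 86493225 − 25050025 − 25308855 + 7432425 = 43566770.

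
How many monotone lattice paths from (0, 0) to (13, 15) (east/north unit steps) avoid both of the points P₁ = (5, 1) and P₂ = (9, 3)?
Number of paths = 35286940

Inclusion–exclusion. Total paths: C(28, 13) = 37442160. Through P₁: C(6, 5)·C(22, 8) = 1918620. Through P₂: C(12, 9)·C(16, 4) = 400400. Since P₁ is strictly southwest of P₂, a monotone path through both must visit P₁ then P₂; paths through both = C(6, 5)·C(6, 4)·C(16, 4) = 163800. Avoid both = 37442160 − 1918620 − 400400 + 163800 = 35286940.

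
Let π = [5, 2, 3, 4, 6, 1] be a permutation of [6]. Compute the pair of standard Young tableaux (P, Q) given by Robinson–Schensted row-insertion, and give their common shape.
P = [1, 3, 4, 6] / [2] / [5];  Q = [1, 3, 4, 5] / [2] / [6];  common shape = (4, 1, 1)

Row-insert the values π_1, π_2, … into P one at a time, bumping the leftmost entry strictly greater than the inserted value down to the next row. The recording tableau Q records, in position (i, j), the step at which that cell was added to P.
  Insert 5 (step 1): P = [5];  Q = [1]
  Insert 2 (step 2): P = [2] / [5];  Q = [1] / [2]
  Insert 3 (step 3): P = [2, 3] / [5];  Q = [1, 3] / [2]
  Insert 4 (step 4): P = [2, 3, 4] / [5];  Q = [1, 3, 4] / [2]
  Insert 6 (step 5): P = [2, 3, 4, 6] / [5];  Q = [1, 3, 4, 5] / [2]
  Insert 1 (step 6): P = [1, 3, 4, 6] / [2] / [5];  Q = [1, 3, 4, 5] / [2] / [6]
Final shape: (4, 1, 1).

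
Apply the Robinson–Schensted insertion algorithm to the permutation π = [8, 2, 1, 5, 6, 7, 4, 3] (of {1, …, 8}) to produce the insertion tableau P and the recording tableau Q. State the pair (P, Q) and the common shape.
P = [1, 3, 6, 7] / [2, 4] / [5] / [8];  Q = [1, 4, 5, 6] / [2, 7] / [3] / [8];  common shape = (4, 2, 1, 1)

Row-insert the values π_1, π_2, … into P one at a time, bumping the leftmost entry strictly greater than the inserted value down to the next row. The recording tableau Q records, in position (i, j), the step at which that cell was added to P.
  Insert 8 (step 1): P = [8];  Q = [1]
  Insert 2 (step 2): P = [2] / [8];  Q = [1] / [2]
  Insert 1 (step 3): P = [1] / [2] / [8];  Q = [1] / [2] / [3]
  Insert 5 (step 4): P = [1, 5] / [2] / [8];  Q = [1, 4] / [2] / [3]
  Insert 6 (step 5): P = [1, 5, 6] / [2] / [8];  Q = [1, 4, 5] / [2] / [3]
  Insert 7 (step 6): P = [1, 5, 6, 7] / [2] / [8];  Q = [1, 4, 5, 6] / [2] / [3]
  Insert 4 (step 7): P = [1, 4, 6, 7] / [2, 5] / [8];  Q = [1, 4, 5, 6] / [2, 7] / [3]
  Insert 3 (step 8): P = [1, 3, 6, 7] / [2, 4] / [5] / [8];  Q = [1, 4, 5, 6] / [2, 7] / [3] / [8]
Final shape: (4, 2, 1, 1).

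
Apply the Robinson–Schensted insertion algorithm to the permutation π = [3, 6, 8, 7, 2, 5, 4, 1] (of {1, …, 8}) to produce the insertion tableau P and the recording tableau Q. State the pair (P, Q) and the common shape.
P = [1, 4, 7] / [2, 5] / [3] / [6] / [8];  Q = [1, 2, 3] / [4, 6] / [5] / [7] / [8];  common shape = (3, 2, 1, 1, 1)

Row-insert the values π_1, π_2, … into P one at a time, bumping the leftmost entry strictly greater than the inserted value down to the next row. The recording tableau Q records, in position (i, j), the step at which that cell was added to P.
  Insert 3 (step 1): P = [3];  Q = [1]
  Insert 6 (step 2): P = [3, 6];  Q = [1, 2]
  Insert 8 (step 3): P = [3, 6, 8];  Q = [1, 2, 3]
  Insert 7 (step 4): P = [3, 6, 7] / [8];  Q = [1, 2, 3] / [4]
  Insert 2 (step 5): P = [2, 6, 7] / [3] / [8];  Q = [1, 2, 3] / [4] / [5]
  Insert 5 (step 6): P = [2, 5, 7] / [3, 6] / [8];  Q = [1, 2, 3] / [4, 6] / [5]
  Insert 4 (step 7): P = [2, 4, 7] / [3, 5] / [6] / [8];  Q = [1, 2, 3] / [4, 6] / [5] / [7]
  Insert 1 (step 8): P = [1, 4, 7] / [2, 5] / [3] / [6] / [8];  Q = [1, 2, 3] / [4, 6] / [5] / [7] / [8]
Final shape: (3, 2, 1, 1, 1).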